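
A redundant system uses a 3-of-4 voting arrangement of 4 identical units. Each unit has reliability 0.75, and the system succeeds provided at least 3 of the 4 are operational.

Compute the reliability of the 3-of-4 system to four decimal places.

R = Σ_{i=3}^{4} C(4,i) p^i (1−p)^{4−i} with p = 0.75
C(4,3)·0.75^3·0.25^1 = 0.421875
C(4,4)·0.75^4·0.25^0 = 0.316406
Sum = 0.7383

0.7383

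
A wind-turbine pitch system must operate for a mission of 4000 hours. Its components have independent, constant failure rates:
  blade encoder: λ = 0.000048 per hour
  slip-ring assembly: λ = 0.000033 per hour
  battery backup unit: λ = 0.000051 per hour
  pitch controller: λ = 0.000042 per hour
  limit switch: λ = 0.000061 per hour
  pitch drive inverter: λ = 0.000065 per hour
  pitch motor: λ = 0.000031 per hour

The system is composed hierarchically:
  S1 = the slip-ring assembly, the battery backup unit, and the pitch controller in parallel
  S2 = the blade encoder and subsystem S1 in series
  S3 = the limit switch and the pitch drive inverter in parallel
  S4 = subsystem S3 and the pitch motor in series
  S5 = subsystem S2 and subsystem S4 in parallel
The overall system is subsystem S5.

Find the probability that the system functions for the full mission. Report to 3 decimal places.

R(blade encoder) = exp(−0.000048 × 4000) = 0.82531
R(slip-ring assembly) = exp(−0.000033 × 4000) = 0.87634
R(battery backup unit) = exp(−0.000051 × 4000) = 0.81546
R(pitch controller) = exp(−0.000042 × 4000) = 0.84535
R(limit switch) = exp(−0.000061 × 4000) = 0.78349
R(pitch drive inverter) = exp(−0.000065 × 4000) = 0.77105
R(pitch motor) = exp(−0.000031 × 4000) = 0.88338
Parallel (slip-ring assembly, battery backup unit, and pitch controller): 1 − (1 − 0.87634)(1 − 0.81546)(1 − 0.84535) = 0.99647
Series (blade encoder and [0.99647]): 0.82531 × 0.99647 = 0.82240
Parallel (limit switch and pitch drive inverter): 1 − (1 − 0.78349)(1 − 0.77105) = 0.95043
Series ([0.95043] and pitch motor): 0.95043 × 0.88338 = 0.83959
Parallel ([0.82240] and [0.83959]): 1 − (1 − 0.82240)(1 − 0.83959) = 0.972

0.972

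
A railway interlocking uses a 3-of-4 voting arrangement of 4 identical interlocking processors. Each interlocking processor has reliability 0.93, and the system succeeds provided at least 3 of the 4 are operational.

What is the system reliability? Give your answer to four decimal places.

R = Σ_{i=3}^{4} C(4,i) p^i (1−p)^{4−i} with p = 0.93
C(4,3)·0.93^3·0.07^1 = 0.225220
C(4,4)·0.93^4·0.07^0 = 0.748052
Sum = 0.9733

0.9733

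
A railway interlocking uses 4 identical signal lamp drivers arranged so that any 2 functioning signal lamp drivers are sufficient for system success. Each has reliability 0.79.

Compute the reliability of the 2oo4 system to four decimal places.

0.9688

R = Σ_{i=2}^{4} C(4,i) p^i (1−p)^{4−i} with p = 0.79
C(4,2)·0.79^2·0.21^2 = 0.165137
C(4,3)·0.79^3·0.21^1 = 0.414153
C(4,4)·0.79^4·0.21^0 = 0.389501
Sum = 0.9688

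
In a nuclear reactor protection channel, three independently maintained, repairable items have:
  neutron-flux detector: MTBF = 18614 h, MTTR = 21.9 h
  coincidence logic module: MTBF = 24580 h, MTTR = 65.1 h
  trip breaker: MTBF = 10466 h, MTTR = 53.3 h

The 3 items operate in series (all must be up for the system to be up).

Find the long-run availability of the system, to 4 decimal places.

0.9911

A(neutron-flux detector) = MTBF/(MTBF+MTTR) = 18614/(18614+21.9) = 0.998825
A(coincidence logic module) = MTBF/(MTBF+MTTR) = 24580/(24580+65.1) = 0.997359
A(trip breaker) = MTBF/(MTBF+MTTR) = 10466/(10466+53.3) = 0.994933
Series availability: 0.998825 × 0.997359 × 0.994933 = 0.9911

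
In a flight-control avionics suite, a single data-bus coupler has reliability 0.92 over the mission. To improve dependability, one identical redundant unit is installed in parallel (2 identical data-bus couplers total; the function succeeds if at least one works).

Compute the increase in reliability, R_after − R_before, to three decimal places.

R_before = 0.92
R_after = 1 − (1 − 0.92)^2 = 0.994
ΔR = 0.994 − 0.92 = 0.074

0.074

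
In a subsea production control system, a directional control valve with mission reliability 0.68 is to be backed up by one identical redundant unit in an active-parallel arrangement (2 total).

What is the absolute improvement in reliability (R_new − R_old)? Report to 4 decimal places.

R_before = 0.68
R_after = 1 − (1 − 0.68)^2 = 0.8976
ΔR = 0.8976 − 0.68 = 0.2176

0.2176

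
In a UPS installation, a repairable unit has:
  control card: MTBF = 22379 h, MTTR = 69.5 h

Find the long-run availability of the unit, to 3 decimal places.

A(control card) = MTBF/(MTBF+MTTR) = 22379/(22379+69.5) = 0.997

0.997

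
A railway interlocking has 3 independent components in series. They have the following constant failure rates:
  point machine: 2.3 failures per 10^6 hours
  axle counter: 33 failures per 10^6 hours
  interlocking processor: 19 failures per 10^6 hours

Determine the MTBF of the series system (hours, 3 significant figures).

Series of exponential components: λ_sys = Σ λ_i
λ_sys = 0.0000023 + 0.000033 + 0.000019 = 5.4300e-05 /h
MTBF = 1 / λ_sys = 18400 h

18400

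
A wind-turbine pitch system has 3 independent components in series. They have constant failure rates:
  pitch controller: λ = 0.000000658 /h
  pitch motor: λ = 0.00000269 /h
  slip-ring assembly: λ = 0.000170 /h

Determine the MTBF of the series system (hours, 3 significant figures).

5770

Series of exponential components: λ_sys = Σ λ_i
λ_sys = 0.000000658 + 0.00000269 + 0.000170 = 1.7335e-04 /h
MTBF = 1 / λ_sys = 5770 h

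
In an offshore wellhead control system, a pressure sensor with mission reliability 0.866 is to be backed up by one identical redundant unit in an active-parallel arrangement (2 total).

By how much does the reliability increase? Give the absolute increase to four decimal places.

R_before = 0.866
R_after = 1 − (1 − 0.866)^2 = 0.9820
ΔR = 0.9820 − 0.866 = 0.1160

0.1160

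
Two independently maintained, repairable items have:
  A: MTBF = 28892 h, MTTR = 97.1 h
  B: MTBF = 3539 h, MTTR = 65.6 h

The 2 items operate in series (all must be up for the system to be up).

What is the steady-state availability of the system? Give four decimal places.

0.9785

A(A) = MTBF/(MTBF+MTTR) = 28892/(28892+97.1) = 0.996650
A(B) = MTBF/(MTBF+MTTR) = 3539/(3539+65.6) = 0.981801
Series availability: 0.996650 × 0.981801 = 0.9785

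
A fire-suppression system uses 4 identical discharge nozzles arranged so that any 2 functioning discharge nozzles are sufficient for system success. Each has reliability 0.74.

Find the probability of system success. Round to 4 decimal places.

0.9434

R = Σ_{i=2}^{4} C(4,i) p^i (1−p)^{4−i} with p = 0.74
C(4,2)·0.74^2·0.26^2 = 0.222107
C(4,3)·0.74^3·0.26^1 = 0.421433
C(4,4)·0.74^4·0.26^0 = 0.299866
Sum = 0.9434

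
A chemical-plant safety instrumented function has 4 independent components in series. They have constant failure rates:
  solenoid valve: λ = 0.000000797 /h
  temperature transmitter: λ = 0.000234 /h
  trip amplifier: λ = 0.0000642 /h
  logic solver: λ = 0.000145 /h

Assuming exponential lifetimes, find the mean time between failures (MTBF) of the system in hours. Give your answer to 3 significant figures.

2250

Series of exponential components: λ_sys = Σ λ_i
λ_sys = 0.000000797 + 0.000234 + 0.0000642 + 0.000145 = 4.4400e-04 /h
MTBF = 1 / λ_sys = 2250 h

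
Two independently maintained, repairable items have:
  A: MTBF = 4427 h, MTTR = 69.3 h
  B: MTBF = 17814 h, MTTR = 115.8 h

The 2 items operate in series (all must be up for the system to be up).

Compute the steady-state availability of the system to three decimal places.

A(A) = MTBF/(MTBF+MTTR) = 4427/(4427+69.3) = 0.984587
A(B) = MTBF/(MTBF+MTTR) = 17814/(17814+115.8) = 0.993541
Series availability: 0.984587 × 0.993541 = 0.978

0.978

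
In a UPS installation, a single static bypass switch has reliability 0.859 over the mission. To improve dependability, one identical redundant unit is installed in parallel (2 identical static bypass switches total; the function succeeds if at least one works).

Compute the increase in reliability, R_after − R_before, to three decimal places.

0.121

R_before = 0.859
R_after = 1 − (1 − 0.859)^2 = 0.980
ΔR = 0.980 − 0.859 = 0.121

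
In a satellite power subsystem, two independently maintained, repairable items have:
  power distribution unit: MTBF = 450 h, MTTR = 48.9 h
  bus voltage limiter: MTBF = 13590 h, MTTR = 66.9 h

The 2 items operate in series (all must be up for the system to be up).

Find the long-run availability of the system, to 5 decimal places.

0.89757

A(power distribution unit) = MTBF/(MTBF+MTTR) = 450/(450+48.9) = 0.901984
A(bus voltage limiter) = MTBF/(MTBF+MTTR) = 13590/(13590+66.9) = 0.995101
Series availability: 0.901984 × 0.995101 = 0.89757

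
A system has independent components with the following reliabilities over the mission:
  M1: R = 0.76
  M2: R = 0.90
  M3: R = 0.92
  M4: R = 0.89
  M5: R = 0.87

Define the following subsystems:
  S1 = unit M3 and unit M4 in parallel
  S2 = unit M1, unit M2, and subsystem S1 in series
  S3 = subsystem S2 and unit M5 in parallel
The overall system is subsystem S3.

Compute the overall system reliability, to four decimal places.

Parallel (M3 and M4): 1 − (1 − 0.920000)(1 − 0.890000) = 0.991200
Series (M1, M2, and [0.991200]): 0.760000 × 0.900000 × 0.991200 = 0.677981
Parallel ([0.677981] and M5): 1 − (1 − 0.677981)(1 − 0.870000) = 0.9581

0.9581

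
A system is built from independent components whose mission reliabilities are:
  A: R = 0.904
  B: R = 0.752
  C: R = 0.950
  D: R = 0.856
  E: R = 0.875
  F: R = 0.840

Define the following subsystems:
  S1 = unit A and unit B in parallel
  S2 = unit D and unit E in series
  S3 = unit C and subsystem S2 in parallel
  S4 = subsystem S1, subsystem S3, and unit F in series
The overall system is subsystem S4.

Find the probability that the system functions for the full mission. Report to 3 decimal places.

0.810

Parallel (A and B): 1 − (1 − 0.90400)(1 − 0.75200) = 0.97619
Series (D and E): 0.85600 × 0.87500 = 0.74900
Parallel (C and [0.74900]): 1 − (1 − 0.95000)(1 − 0.74900) = 0.98745
Series ([0.97619], [0.98745], and F): 0.97619 × 0.98745 × 0.84000 = 0.810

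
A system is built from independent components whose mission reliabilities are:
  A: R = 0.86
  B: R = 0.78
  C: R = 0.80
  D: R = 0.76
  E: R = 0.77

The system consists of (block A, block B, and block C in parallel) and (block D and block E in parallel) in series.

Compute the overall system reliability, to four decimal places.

Parallel (A, B, and C): 1 − (1 − 0.860000)(1 − 0.780000)(1 − 0.800000) = 0.993840
Parallel (D and E): 1 − (1 − 0.760000)(1 − 0.770000) = 0.944800
Series ([0.993840] and [0.944800]): 0.993840 × 0.944800 = 0.9390

0.9390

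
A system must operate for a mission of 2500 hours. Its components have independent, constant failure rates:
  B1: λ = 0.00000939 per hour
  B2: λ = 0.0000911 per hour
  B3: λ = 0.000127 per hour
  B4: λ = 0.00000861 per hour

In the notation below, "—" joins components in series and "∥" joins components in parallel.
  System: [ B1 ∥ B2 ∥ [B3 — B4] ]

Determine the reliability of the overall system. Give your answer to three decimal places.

R(B1) = exp(−0.00000939 × 2500) = 0.97680
R(B2) = exp(−0.0000911 × 2500) = 0.79632
R(B3) = exp(−0.000127 × 2500) = 0.72797
R(B4) = exp(−0.00000861 × 2500) = 0.97871
Series (B3 and B4): 0.72797 × 0.97871 = 0.71247
Parallel (B1, B2, and [0.71247]): 1 − (1 − 0.97680)(1 − 0.79632)(1 − 0.71247) = 0.999

0.999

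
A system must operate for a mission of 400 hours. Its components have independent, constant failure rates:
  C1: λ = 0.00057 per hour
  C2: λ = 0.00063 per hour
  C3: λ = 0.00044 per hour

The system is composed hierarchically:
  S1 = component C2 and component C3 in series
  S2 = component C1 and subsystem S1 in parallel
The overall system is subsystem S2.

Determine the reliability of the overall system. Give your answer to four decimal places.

R(C1) = exp(−0.00057 × 400) = 0.796124
R(C2) = exp(−0.00063 × 400) = 0.777245
R(C3) = exp(−0.00044 × 400) = 0.838618
Series (C2 and C3): 0.777245 × 0.838618 = 0.651812
Parallel (C1 and [0.651812]): 1 − (1 − 0.796124)(1 − 0.651812) = 0.9290

0.9290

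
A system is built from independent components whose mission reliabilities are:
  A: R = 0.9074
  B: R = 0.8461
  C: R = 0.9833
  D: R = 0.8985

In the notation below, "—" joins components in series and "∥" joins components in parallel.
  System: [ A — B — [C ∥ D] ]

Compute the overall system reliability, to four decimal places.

Parallel (C and D): 1 − (1 − 0.983300)(1 − 0.898500) = 0.998305
Series (A, B, and [0.998305]): 0.907400 × 0.846100 × 0.998305 = 0.7664

0.7664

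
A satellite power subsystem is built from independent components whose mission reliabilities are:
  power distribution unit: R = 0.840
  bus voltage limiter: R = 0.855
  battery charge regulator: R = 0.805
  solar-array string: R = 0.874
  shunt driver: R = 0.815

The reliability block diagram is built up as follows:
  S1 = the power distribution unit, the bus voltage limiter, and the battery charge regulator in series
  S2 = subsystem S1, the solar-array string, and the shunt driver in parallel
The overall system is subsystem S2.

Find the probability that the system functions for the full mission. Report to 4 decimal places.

Series (power distribution unit, bus voltage limiter, and battery charge regulator): 0.840000 × 0.855000 × 0.805000 = 0.578151
Parallel ([0.578151], solar-array string, and shunt driver): 1 − (1 − 0.578151)(1 − 0.874000)(1 − 0.815000) = 0.9902

0.9902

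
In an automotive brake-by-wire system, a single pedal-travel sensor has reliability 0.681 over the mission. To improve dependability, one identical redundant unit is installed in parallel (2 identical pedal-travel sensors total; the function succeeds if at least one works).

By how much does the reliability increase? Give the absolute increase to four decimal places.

R_before = 0.681
R_after = 1 − (1 − 0.681)^2 = 0.8982
ΔR = 0.8982 − 0.681 = 0.2172

0.2172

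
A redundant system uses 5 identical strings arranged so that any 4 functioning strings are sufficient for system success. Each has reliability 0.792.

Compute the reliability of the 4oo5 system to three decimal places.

R = Σ_{i=4}^{5} C(5,i) p^i (1−p)^{5−i} with p = 0.792
C(5,4)·0.792^4·0.208^1 = 0.40920
C(5,5)·0.792^5·0.208^0 = 0.31162
Sum = 0.721

0.721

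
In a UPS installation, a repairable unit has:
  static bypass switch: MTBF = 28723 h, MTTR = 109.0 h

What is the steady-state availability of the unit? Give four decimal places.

0.9962

A(static bypass switch) = MTBF/(MTBF+MTTR) = 28723/(28723+109.0) = 0.9962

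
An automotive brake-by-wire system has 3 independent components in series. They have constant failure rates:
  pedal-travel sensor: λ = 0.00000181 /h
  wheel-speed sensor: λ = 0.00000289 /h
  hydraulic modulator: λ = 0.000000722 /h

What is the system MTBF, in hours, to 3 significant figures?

184000

Series of exponential components: λ_sys = Σ λ_i
λ_sys = 0.00000181 + 0.00000289 + 0.000000722 = 5.4220e-06 /h
MTBF = 1 / λ_sys = 184000 h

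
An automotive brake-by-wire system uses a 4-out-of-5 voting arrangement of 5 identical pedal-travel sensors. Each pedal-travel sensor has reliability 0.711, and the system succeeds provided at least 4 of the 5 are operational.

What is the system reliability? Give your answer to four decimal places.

R = Σ_{i=4}^{5} C(5,i) p^i (1−p)^{5−i} with p = 0.711
C(5,4)·0.711^4·0.289^1 = 0.369272
C(5,5)·0.711^5·0.289^0 = 0.181697
Sum = 0.5510

0.5510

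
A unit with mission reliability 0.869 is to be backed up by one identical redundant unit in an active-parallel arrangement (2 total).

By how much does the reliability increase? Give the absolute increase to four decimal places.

0.1138

R_before = 0.869
R_after = 1 − (1 − 0.869)^2 = 0.9828
ΔR = 0.9828 − 0.869 = 0.1138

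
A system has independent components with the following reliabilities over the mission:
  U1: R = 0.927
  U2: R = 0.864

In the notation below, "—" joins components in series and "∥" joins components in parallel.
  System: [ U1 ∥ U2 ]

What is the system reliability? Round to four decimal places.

0.9901

Parallel (U1 and U2): 1 − (1 − 0.927000)(1 − 0.864000) = 0.9901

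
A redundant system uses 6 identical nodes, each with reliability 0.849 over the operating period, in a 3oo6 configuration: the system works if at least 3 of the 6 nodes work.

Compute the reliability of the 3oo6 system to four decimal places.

R = Σ_{i=3}^{6} C(6,i) p^i (1−p)^{6−i} with p = 0.849
C(6,3)·0.849^3·0.151^3 = 0.042139
C(6,4)·0.849^4·0.151^2 = 0.177695
C(6,5)·0.849^5·0.151^1 = 0.399638
C(6,6)·0.849^6·0.151^0 = 0.374495
Sum = 0.9940

0.9940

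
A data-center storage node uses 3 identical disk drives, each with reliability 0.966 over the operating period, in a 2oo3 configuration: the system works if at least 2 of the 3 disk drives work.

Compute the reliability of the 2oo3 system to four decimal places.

R = Σ_{i=2}^{3} C(3,i) p^i (1−p)^{3−i} with p = 0.966
C(3,2)·0.966^2·0.034^1 = 0.095182
C(3,3)·0.966^3·0.034^0 = 0.901429
Sum = 0.9966

0.9966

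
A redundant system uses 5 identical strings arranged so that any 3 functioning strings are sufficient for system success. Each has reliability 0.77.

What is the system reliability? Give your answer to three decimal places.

R = Σ_{i=3}^{5} C(5,i) p^i (1−p)^{5−i} with p = 0.77
C(5,3)·0.77^3·0.23^2 = 0.24151
C(5,4)·0.77^4·0.23^1 = 0.40426
C(5,5)·0.77^5·0.23^0 = 0.27068
Sum = 0.916

0.916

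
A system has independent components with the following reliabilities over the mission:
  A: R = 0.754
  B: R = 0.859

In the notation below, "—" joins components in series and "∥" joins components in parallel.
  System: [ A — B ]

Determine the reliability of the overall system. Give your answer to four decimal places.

0.6477

Series (A and B): 0.754000 × 0.859000 = 0.6477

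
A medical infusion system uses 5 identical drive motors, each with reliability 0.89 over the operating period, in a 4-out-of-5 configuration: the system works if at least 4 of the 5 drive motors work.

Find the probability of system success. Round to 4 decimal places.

R = Σ_{i=4}^{5} C(5,i) p^i (1−p)^{5−i} with p = 0.89
C(5,4)·0.89^4·0.11^1 = 0.345082
C(5,5)·0.89^5·0.11^0 = 0.558406
Sum = 0.9035

0.9035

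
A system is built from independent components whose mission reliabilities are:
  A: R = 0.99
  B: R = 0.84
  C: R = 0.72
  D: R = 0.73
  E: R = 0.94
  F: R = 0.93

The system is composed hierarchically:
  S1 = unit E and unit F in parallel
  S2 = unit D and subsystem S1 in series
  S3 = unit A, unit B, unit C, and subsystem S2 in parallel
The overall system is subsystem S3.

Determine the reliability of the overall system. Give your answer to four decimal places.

Parallel (E and F): 1 − (1 − 0.940000)(1 − 0.930000) = 0.995800
Series (D and [0.995800]): 0.730000 × 0.995800 = 0.726934
Parallel (A, B, C, and [0.726934]): 1 − (1 − 0.990000)(1 − 0.840000)(1 − 0.720000)(1 − 0.726934) = 0.9999

0.9999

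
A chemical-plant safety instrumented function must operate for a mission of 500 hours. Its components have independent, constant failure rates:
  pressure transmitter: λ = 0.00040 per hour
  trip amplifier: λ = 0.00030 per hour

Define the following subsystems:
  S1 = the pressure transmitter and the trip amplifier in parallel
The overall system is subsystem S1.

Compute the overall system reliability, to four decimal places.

0.9748

R(pressure transmitter) = exp(−0.00040 × 500) = 0.818731
R(trip amplifier) = exp(−0.00030 × 500) = 0.860708
Parallel (pressure transmitter and trip amplifier): 1 − (1 − 0.818731)(1 − 0.860708) = 0.9748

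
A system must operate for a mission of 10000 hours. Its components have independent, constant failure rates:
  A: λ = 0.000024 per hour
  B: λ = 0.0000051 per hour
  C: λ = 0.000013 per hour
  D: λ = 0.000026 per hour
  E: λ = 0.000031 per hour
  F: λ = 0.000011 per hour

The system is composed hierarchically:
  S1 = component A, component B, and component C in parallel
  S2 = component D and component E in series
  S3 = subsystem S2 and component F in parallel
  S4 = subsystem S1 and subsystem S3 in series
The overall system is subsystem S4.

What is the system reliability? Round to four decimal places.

0.9535

R(A) = exp(−0.000024 × 10000) = 0.786628
R(B) = exp(−0.0000051 × 10000) = 0.950279
R(C) = exp(−0.000013 × 10000) = 0.878095
R(D) = exp(−0.000026 × 10000) = 0.771052
R(E) = exp(−0.000031 × 10000) = 0.733447
R(F) = exp(−0.000011 × 10000) = 0.895834
Parallel (A, B, and C): 1 − (1 − 0.786628)(1 − 0.950279)(1 − 0.878095) = 0.998707
Series (D and E): 0.771052 × 0.733447 = 0.565526
Parallel ([0.565526] and F): 1 − (1 − 0.565526)(1 − 0.895834) = 0.954743
Series ([0.998707] and [0.954743]): 0.998707 × 0.954743 = 0.9535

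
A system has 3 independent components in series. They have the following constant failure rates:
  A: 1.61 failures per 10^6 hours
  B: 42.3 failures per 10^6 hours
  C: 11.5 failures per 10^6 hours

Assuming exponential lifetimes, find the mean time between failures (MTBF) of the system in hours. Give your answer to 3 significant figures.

Series of exponential components: λ_sys = Σ λ_i
λ_sys = 0.00000161 + 0.0000423 + 0.0000115 = 5.5410e-05 /h
MTBF = 1 / λ_sys = 18000 h

18000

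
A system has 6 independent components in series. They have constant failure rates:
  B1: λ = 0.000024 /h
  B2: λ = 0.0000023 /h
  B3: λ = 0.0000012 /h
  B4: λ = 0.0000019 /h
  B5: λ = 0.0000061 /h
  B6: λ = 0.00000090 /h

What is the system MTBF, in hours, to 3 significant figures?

Series of exponential components: λ_sys = Σ λ_i
λ_sys = 0.000024 + 0.0000023 + 0.0000012 + 0.0000019 + 0.0000061 + 0.00000090 = 3.6400e-05 /h
MTBF = 1 / λ_sys = 27500 h

27500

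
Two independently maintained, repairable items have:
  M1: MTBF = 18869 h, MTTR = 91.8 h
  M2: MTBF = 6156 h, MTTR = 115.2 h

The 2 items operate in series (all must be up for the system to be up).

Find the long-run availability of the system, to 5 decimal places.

A(M1) = MTBF/(MTBF+MTTR) = 18869/(18869+91.8) = 0.995158
A(M2) = MTBF/(MTBF+MTTR) = 6156/(6156+115.2) = 0.981630
Series availability: 0.995158 × 0.981630 = 0.97688

0.97688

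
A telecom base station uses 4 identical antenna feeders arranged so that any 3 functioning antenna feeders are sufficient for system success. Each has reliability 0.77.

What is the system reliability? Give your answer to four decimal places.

0.7715

R = Σ_{i=3}^{4} C(4,i) p^i (1−p)^{4−i} with p = 0.77
C(4,3)·0.77^3·0.23^1 = 0.420010
C(4,4)·0.77^4·0.23^0 = 0.351530
Sum = 0.7715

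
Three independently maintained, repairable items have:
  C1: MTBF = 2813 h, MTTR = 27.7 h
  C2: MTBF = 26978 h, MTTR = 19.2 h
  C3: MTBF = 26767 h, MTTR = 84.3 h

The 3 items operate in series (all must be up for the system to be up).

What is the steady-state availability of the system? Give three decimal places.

0.986

A(C1) = MTBF/(MTBF+MTTR) = 2813/(2813+27.7) = 0.990249
A(C2) = MTBF/(MTBF+MTTR) = 26978/(26978+19.2) = 0.999289
A(C3) = MTBF/(MTBF+MTTR) = 26767/(26767+84.3) = 0.996860
Series availability: 0.990249 × 0.999289 × 0.996860 = 0.986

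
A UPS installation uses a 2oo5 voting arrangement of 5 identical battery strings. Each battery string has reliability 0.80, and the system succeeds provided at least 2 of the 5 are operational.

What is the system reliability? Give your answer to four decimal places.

R = Σ_{i=2}^{5} C(5,i) p^i (1−p)^{5−i} with p = 0.80
C(5,2)·0.80^2·0.20^3 = 0.051200
C(5,3)·0.80^3·0.20^2 = 0.204800
C(5,4)·0.80^4·0.20^1 = 0.409600
C(5,5)·0.80^5·0.20^0 = 0.327680
Sum = 0.9933

0.9933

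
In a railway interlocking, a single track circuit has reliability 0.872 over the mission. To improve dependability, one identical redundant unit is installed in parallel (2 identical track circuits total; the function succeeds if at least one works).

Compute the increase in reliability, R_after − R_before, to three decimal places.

0.112

R_before = 0.872
R_after = 1 − (1 − 0.872)^2 = 0.984
ΔR = 0.984 − 0.872 = 0.112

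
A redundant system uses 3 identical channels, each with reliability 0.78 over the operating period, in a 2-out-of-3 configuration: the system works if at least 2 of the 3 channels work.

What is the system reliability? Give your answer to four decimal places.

R = Σ_{i=2}^{3} C(3,i) p^i (1−p)^{3−i} with p = 0.78
C(3,2)·0.78^2·0.22^1 = 0.401544
C(3,3)·0.78^3·0.22^0 = 0.474552
Sum = 0.8761

0.8761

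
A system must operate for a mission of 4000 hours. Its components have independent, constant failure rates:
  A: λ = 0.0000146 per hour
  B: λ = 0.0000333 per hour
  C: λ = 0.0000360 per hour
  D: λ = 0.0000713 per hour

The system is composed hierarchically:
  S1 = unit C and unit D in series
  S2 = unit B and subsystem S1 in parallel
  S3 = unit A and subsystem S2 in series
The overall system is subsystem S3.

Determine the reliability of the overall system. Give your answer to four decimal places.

R(A) = exp(−0.0000146 × 4000) = 0.943273
R(B) = exp(−0.0000333 × 4000) = 0.875290
R(C) = exp(−0.0000360 × 4000) = 0.865888
R(D) = exp(−0.0000713 × 4000) = 0.751864
Series (C and D): 0.865888 × 0.751864 = 0.651030
Parallel (B and [0.651030]): 1 − (1 − 0.875290)(1 − 0.651030) = 0.956480
Series (A and [0.956480]): 0.943273 × 0.956480 = 0.9022

0.9022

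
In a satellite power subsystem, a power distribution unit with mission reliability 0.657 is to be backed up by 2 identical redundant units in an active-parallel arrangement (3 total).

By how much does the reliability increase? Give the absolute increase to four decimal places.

0.3026

R_before = 0.657
R_after = 1 − (1 − 0.657)^3 = 0.9596
ΔR = 0.9596 − 0.657 = 0.3026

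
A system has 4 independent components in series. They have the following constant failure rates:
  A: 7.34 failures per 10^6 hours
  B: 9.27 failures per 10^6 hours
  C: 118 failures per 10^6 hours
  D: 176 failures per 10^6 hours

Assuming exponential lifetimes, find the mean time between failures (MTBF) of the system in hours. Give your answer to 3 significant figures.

Series of exponential components: λ_sys = Σ λ_i
λ_sys = 0.00000734 + 0.00000927 + 0.000118 + 0.000176 = 3.1061e-04 /h
MTBF = 1 / λ_sys = 3220 h

3220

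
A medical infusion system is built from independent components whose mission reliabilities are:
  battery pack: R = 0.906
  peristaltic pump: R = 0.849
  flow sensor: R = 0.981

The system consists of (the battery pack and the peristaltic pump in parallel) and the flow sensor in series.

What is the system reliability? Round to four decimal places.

Parallel (battery pack and peristaltic pump): 1 − (1 − 0.906000)(1 − 0.849000) = 0.985806
Series ([0.985806] and flow sensor): 0.985806 × 0.981000 = 0.9671

0.9671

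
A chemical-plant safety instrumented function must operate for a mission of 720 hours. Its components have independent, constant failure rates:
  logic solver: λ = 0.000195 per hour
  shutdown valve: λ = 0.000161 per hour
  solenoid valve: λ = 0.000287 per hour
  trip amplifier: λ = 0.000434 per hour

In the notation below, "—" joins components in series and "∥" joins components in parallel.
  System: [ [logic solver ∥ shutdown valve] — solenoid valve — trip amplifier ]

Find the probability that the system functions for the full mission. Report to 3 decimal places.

0.587

R(logic solver) = exp(−0.000195 × 720) = 0.86901
R(shutdown valve) = exp(−0.000161 × 720) = 0.89055
R(solenoid valve) = exp(−0.000287 × 720) = 0.81331
R(trip amplifier) = exp(−0.000434 × 720) = 0.73163
Parallel (logic solver and shutdown valve): 1 − (1 − 0.86901)(1 − 0.89055) = 0.98566
Series ([0.98566], solenoid valve, and trip amplifier): 0.98566 × 0.81331 × 0.73163 = 0.587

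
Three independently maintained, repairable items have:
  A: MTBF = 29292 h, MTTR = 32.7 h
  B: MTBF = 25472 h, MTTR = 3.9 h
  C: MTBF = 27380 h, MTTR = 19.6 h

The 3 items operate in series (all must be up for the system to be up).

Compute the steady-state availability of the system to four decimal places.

A(A) = MTBF/(MTBF+MTTR) = 29292/(29292+32.7) = 0.998885
A(B) = MTBF/(MTBF+MTTR) = 25472/(25472+3.9) = 0.999847
A(C) = MTBF/(MTBF+MTTR) = 27380/(27380+19.6) = 0.999285
Series availability: 0.998885 × 0.999847 × 0.999285 = 0.9980

0.9980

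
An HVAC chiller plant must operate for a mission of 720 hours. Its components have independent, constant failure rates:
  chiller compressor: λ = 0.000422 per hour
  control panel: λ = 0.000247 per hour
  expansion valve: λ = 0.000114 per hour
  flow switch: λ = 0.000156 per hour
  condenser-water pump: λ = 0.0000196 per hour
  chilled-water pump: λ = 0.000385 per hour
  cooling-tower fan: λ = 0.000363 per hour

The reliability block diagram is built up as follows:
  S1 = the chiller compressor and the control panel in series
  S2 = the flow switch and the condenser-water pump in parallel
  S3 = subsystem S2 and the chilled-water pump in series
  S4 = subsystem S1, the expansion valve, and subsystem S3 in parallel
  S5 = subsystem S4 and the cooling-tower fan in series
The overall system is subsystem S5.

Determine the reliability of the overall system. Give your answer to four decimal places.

0.7644

R(chiller compressor) = exp(−0.000422 × 720) = 0.737979
R(control panel) = exp(−0.000247 × 720) = 0.837076
R(expansion valve) = exp(−0.000114 × 720) = 0.921198
R(flow switch) = exp(−0.000156 × 720) = 0.893758
R(condenser-water pump) = exp(−0.0000196 × 720) = 0.985987
R(chilled-water pump) = exp(−0.000385 × 720) = 0.757903
R(cooling-tower fan) = exp(−0.000363 × 720) = 0.770004
Series (chiller compressor and control panel): 0.737979 × 0.837076 = 0.617745
Parallel (flow switch and condenser-water pump): 1 − (1 − 0.893758)(1 − 0.985987) = 0.998511
Series ([0.998511] and chilled-water pump): 0.998511 × 0.757903 = 0.756774
Parallel ([0.617745], expansion valve, and [0.756774]): 1 − (1 − 0.617745)(1 − 0.921198)(1 − 0.756774) = 0.992673
Series ([0.992673] and cooling-tower fan): 0.992673 × 0.770004 = 0.7644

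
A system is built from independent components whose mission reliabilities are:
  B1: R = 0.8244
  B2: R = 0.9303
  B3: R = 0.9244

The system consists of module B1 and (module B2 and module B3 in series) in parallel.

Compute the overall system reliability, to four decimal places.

Series (B2 and B3): 0.930300 × 0.924400 = 0.859969
Parallel (B1 and [0.859969]): 1 − (1 − 0.824400)(1 − 0.859969) = 0.9754

0.9754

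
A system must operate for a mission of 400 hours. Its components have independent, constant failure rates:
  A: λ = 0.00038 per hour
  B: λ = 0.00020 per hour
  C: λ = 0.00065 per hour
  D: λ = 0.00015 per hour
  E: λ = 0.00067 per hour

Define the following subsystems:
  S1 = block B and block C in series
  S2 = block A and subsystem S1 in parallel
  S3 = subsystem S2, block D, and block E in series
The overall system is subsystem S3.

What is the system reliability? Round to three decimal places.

R(A) = exp(−0.00038 × 400) = 0.85899
R(B) = exp(−0.00020 × 400) = 0.92312
R(C) = exp(−0.00065 × 400) = 0.77105
R(D) = exp(−0.00015 × 400) = 0.94176
R(E) = exp(−0.00067 × 400) = 0.76491
Series (B and C): 0.92312 × 0.77105 = 0.71177
Parallel (A and [0.71177]): 1 − (1 − 0.85899)(1 − 0.71177) = 0.95936
Series ([0.95936], D, and E): 0.95936 × 0.94176 × 0.76491 = 0.691

0.691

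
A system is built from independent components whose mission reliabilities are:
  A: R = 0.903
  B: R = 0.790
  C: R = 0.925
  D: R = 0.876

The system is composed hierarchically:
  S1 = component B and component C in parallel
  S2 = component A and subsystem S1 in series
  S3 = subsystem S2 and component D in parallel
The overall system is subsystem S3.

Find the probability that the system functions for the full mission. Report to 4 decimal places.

0.9862

Parallel (B and C): 1 − (1 − 0.790000)(1 − 0.925000) = 0.984250
Series (A and [0.984250]): 0.903000 × 0.984250 = 0.888778
Parallel ([0.888778] and D): 1 − (1 − 0.888778)(1 − 0.876000) = 0.9862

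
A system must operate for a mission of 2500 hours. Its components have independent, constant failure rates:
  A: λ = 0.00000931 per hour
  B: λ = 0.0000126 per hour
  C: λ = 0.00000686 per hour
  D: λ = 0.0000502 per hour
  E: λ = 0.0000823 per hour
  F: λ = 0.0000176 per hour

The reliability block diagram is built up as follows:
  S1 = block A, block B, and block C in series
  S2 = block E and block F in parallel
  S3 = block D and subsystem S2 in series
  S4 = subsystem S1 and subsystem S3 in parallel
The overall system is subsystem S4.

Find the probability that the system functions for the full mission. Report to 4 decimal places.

R(A) = exp(−0.00000931 × 2500) = 0.976994
R(B) = exp(−0.0000126 × 2500) = 0.968991
R(C) = exp(−0.00000686 × 2500) = 0.982996
R(D) = exp(−0.0000502 × 2500) = 0.882056
R(E) = exp(−0.0000823 × 2500) = 0.814037
R(F) = exp(−0.0000176 × 2500) = 0.956954
Series (A, B, and C): 0.976994 × 0.968991 × 0.982996 = 0.930601
Parallel (E and F): 1 − (1 − 0.814037)(1 − 0.956954) = 0.991995
Series (D and [0.991995]): 0.882056 × 0.991995 = 0.874995
Parallel ([0.930601] and [0.874995]): 1 − (1 − 0.930601)(1 − 0.874995) = 0.9913

0.9913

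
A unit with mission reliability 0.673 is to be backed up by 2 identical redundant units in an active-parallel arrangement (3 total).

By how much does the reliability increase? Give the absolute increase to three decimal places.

R_before = 0.673
R_after = 1 − (1 − 0.673)^3 = 0.965
ΔR = 0.965 − 0.673 = 0.292

0.292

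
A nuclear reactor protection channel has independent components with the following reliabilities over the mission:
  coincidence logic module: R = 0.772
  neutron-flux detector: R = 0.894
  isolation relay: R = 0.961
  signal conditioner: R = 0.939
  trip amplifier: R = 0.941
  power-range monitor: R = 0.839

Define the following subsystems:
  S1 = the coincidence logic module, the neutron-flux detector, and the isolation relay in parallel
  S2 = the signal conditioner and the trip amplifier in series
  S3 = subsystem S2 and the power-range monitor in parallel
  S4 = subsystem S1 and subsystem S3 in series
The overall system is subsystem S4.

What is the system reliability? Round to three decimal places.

Parallel (coincidence logic module, neutron-flux detector, and isolation relay): 1 − (1 − 0.77200)(1 − 0.89400)(1 − 0.96100) = 0.99906
Series (signal conditioner and trip amplifier): 0.93900 × 0.94100 = 0.88360
Parallel ([0.88360] and power-range monitor): 1 − (1 − 0.88360)(1 − 0.83900) = 0.98126
Series ([0.99906] and [0.98126]): 0.99906 × 0.98126 = 0.980

0.980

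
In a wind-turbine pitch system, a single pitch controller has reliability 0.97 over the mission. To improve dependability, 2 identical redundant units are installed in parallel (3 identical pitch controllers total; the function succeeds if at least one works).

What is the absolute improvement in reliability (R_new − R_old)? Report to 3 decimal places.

0.030

R_before = 0.97
R_after = 1 − (1 − 0.97)^3 = 1.000
ΔR = 1.000 − 0.97 = 0.030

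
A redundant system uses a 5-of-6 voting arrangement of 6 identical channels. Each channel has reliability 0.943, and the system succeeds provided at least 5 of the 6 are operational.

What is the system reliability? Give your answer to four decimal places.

R = Σ_{i=5}^{6} C(6,i) p^i (1−p)^{6−i} with p = 0.943
C(6,5)·0.943^5·0.057^1 = 0.255026
C(6,6)·0.943^6·0.057^0 = 0.703186
Sum = 0.9582

0.9582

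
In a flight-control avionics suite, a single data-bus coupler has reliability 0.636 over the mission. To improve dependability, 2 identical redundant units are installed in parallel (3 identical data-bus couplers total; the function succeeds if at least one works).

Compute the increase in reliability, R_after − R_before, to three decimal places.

0.316

R_before = 0.636
R_after = 1 − (1 − 0.636)^3 = 0.952
ΔR = 0.952 − 0.636 = 0.316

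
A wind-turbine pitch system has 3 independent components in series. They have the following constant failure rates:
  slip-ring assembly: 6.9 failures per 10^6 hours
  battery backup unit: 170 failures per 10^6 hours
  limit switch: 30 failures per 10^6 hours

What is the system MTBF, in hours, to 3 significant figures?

4830

Series of exponential components: λ_sys = Σ λ_i
λ_sys = 0.0000069 + 0.00017 + 0.000030 = 2.0690e-04 /h
MTBF = 1 / λ_sys = 4830 h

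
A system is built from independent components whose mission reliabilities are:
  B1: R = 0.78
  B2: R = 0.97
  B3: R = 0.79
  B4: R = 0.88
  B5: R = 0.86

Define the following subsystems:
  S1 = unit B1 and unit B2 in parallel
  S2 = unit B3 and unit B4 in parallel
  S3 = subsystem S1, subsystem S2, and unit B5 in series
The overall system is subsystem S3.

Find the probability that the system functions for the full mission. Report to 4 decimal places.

Parallel (B1 and B2): 1 − (1 − 0.780000)(1 − 0.970000) = 0.993400
Parallel (B3 and B4): 1 − (1 − 0.790000)(1 − 0.880000) = 0.974800
Series ([0.993400], [0.974800], and B5): 0.993400 × 0.974800 × 0.860000 = 0.8328

0.8328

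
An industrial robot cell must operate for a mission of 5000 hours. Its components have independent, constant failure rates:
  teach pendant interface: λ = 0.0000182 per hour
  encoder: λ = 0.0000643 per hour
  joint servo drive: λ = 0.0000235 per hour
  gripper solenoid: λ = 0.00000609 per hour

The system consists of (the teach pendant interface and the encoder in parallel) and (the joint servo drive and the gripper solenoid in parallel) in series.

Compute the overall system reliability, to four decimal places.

0.9728

R(teach pendant interface) = exp(−0.0000182 × 5000) = 0.913018
R(encoder) = exp(−0.0000643 × 5000) = 0.725061
R(joint servo drive) = exp(−0.0000235 × 5000) = 0.889141
R(gripper solenoid) = exp(−0.00000609 × 5000) = 0.970009
Parallel (teach pendant interface and encoder): 1 − (1 − 0.913018)(1 − 0.725061) = 0.976085
Parallel (joint servo drive and gripper solenoid): 1 − (1 − 0.889141)(1 − 0.970009) = 0.996675
Series ([0.976085] and [0.996675]): 0.976085 × 0.996675 = 0.9728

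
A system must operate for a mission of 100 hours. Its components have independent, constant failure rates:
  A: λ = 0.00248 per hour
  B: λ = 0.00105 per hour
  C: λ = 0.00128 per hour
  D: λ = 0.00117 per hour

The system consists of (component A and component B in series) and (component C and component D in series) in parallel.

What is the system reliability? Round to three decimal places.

R(A) = exp(−0.00248 × 100) = 0.78036
R(B) = exp(−0.00105 × 100) = 0.90032
R(C) = exp(−0.00128 × 100) = 0.87985
R(D) = exp(−0.00117 × 100) = 0.88959
Series (A and B): 0.78036 × 0.90032 = 0.70257
Series (C and D): 0.87985 × 0.88959 = 0.78271
Parallel ([0.70257] and [0.78271]): 1 − (1 − 0.70257)(1 − 0.78271) = 0.935

0.935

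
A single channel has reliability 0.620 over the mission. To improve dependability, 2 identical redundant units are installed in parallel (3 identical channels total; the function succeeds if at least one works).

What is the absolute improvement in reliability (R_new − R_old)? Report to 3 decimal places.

R_before = 0.620
R_after = 1 − (1 − 0.620)^3 = 0.945
ΔR = 0.945 − 0.620 = 0.325

0.325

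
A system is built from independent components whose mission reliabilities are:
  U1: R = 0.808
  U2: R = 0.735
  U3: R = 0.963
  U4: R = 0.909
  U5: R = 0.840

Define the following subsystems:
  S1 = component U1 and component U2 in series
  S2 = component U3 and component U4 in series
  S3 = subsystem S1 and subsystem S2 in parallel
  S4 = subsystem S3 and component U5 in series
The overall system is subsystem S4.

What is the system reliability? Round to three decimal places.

0.797

Series (U1 and U2): 0.80800 × 0.73500 = 0.59388
Series (U3 and U4): 0.96300 × 0.90900 = 0.87537
Parallel ([0.59388] and [0.87537]): 1 − (1 − 0.59388)(1 − 0.87537) = 0.94939
Series ([0.94939] and U5): 0.94939 × 0.84000 = 0.797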